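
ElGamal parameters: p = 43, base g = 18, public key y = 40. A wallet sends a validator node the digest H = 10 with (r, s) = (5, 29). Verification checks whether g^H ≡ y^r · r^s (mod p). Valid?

Left side g^H mod p:
18^2 = 324 ≡ 23
18^4 ≡ 23^2 = 529 ≡ 13
18^8 ≡ 13^2 = 169 ≡ 40
10 = 8 + 2, so 18^10 ≡ 40·23 ≡ 17 (mod 43)
Right side y^r · r^s mod p:
40^2 = 1600 ≡ 9
40^4 ≡ 9^2 = 81 ≡ 38
5 = 4 + 1, so 40^5 ≡ 38·40 ≡ 15 (mod 43)
5^2 = 25
5^4 ≡ 25^2 = 625 ≡ 23
5^8 ≡ 23^2 = 529 ≡ 13
5^16 ≡ 13^2 = 169 ≡ 40
29 = 16 + 8 + 4 + 1, so 5^29 ≡ 40·13·23·5 ≡ 30 (mod 43)
15·30 = 450 ≡ 20 (mod 43)
17 ≠ 20, so verification fails.

no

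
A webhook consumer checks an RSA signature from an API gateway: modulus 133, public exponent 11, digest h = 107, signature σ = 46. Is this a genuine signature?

genuine

Squares mod 133: σ^1≡46, σ^2≡121, σ^4≡11, σ^8≡121
11 = 8 + 2 + 1, so σ^11 ≡ 121·121·46 ≡ 107 (mod 133)
Since 107 equals the digest 107, verification succeeds.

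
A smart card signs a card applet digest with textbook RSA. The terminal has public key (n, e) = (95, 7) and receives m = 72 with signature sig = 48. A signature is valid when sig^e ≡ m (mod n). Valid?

Squares mod 95: sig^1≡48, sig^2≡24, sig^4≡6
7 = 4 + 2 + 1, so sig^7 ≡ 6·24·48 ≡ 72 (mod 95)
Since 72 equals the digest 72, verification succeeds.

yes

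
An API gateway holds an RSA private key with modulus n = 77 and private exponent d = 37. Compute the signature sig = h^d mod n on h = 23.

h^2 ≡ 23^2 = 529 ≡ 67
h^4 ≡ 67^2 = 4489 ≡ 23
h^8 ≡ 23^2 = 529 ≡ 67
h^16 ≡ 67^2 = 4489 ≡ 23
h^32 ≡ 23^2 = 529 ≡ 67
37 = 32 + 4 + 1, so h^37 ≡ 67·23·23 ≡ 23 (mod 77)

23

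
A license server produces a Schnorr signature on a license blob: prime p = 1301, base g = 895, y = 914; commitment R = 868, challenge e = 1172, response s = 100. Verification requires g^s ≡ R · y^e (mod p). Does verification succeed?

fails

g^s mod p:
895^2 = 801025 ≡ 910
895^4 ≡ 910^2 = 828100 ≡ 664
895^8 ≡ 664^2 = 440896 ≡ 1158
895^16 ≡ 1158^2 = 1340964 ≡ 934
895^32 ≡ 934^2 = 872356 ≡ 686
895^64 ≡ 686^2 = 470596 ≡ 935
100 = 64 + 32 + 4, so 895^100 ≡ 935·686·664 ≡ 880 (mod 1301)
R · y^e mod p:
914^2 = 835396 ≡ 154
914^4 ≡ 154^2 = 23716 ≡ 298
914^8 ≡ 298^2 = 88804 ≡ 336
914^16 ≡ 336^2 = 112896 ≡ 1010
914^32 ≡ 1010^2 = 1020100 ≡ 116
914^64 ≡ 116^2 = 13456 ≡ 446
914^128 ≡ 446^2 = 198916 ≡ 1164
914^256 ≡ 1164^2 = 1354896 ≡ 555
914^512 ≡ 555^2 = 308025 ≡ 989
914^1024 ≡ 989^2 = 978121 ≡ 1070
1172 = 1024 + 128 + 16 + 4, so 914^1172 ≡ 1070·1164·1010·298 ≡ 1282 (mod 1301)
868·1282 = 1112776 ≡ 421 (mod 1301)
880 ≠ 421; the check fails.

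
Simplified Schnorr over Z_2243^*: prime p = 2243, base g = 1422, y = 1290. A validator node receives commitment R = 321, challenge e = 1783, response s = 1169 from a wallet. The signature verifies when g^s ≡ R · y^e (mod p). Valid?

yes

g^s mod p:
1422^2 = 2022084 ≡ 1141
1422^4 ≡ 1141^2 = 1301881 ≡ 941
1422^8 ≡ 941^2 = 885481 ≡ 1739
1422^16 ≡ 1739^2 = 3024121 ≡ 557
1422^32 ≡ 557^2 = 310249 ≡ 715
1422^64 ≡ 715^2 = 511225 ≡ 2064
1422^128 ≡ 2064^2 = 4260096 ≡ 639
1422^256 ≡ 639^2 = 408321 ≡ 95
1422^512 ≡ 95^2 = 9025 ≡ 53
1422^1024 ≡ 53^2 = 2809 ≡ 566
1169 = 1024 + 128 + 16 + 1, so 1422^1169 ≡ 566·639·557·1422 ≡ 1244 (mod 2243)
R · y^e mod p:
1290^2 = 1664100 ≡ 2037
1290^4 ≡ 2037^2 = 4149369 ≡ 2062
1290^8 ≡ 2062^2 = 4251844 ≡ 1359
1290^16 ≡ 1359^2 = 1846881 ≡ 892
1290^32 ≡ 892^2 = 795664 ≡ 1642
1290^64 ≡ 1642^2 = 2696164 ≡ 78
1290^128 ≡ 78^2 = 6084 ≡ 1598
1290^256 ≡ 1598^2 = 2553604 ≡ 1070
1290^512 ≡ 1070^2 = 1144900 ≡ 970
1290^1024 ≡ 970^2 = 940900 ≡ 1083
1783 = 1024 + 512 + 128 + 64 + 32 + 16 + 4 + 2 + 1, so 1290^1783 ≡ 1083·970·1598·78·1642·892·2062·2037·1290 ≡ 2177 (mod 2243)
321·2177 = 698817 ≡ 1244 (mod 2243)
1244 ≡ 1244 (mod 2243); signature holds.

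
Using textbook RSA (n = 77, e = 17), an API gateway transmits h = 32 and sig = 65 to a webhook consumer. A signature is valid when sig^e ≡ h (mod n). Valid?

yes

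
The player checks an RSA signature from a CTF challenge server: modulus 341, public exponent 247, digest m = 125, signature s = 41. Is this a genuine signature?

forged

s^2 ≡ 41^2 = 1681 ≡ 317
s^4 ≡ 317^2 = 100489 ≡ 235
s^8 ≡ 235^2 = 55225 ≡ 324
s^16 ≡ 324^2 = 104976 ≡ 289
s^32 ≡ 289^2 = 83521 ≡ 317
s^64 ≡ 317^2 = 100489 ≡ 235
s^128 ≡ 235^2 = 55225 ≡ 324
247 = 128 + 64 + 32 + 16 + 4 + 2 + 1, so s^247 ≡ 324·235·317·289·235·317·41 ≡ 299 (mod 341)
s^247 mod 341 = 299, but m = 125.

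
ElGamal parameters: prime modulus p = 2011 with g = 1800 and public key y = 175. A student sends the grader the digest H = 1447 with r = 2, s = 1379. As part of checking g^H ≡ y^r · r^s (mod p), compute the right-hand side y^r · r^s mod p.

175^2 = 30625 ≡ 460
2^2 = 4
2^4 ≡ 4^2 = 16
2^8 ≡ 16^2 = 256
2^16 ≡ 256^2 = 65536 ≡ 1184
2^32 ≡ 1184^2 = 1401856 ≡ 189
2^64 ≡ 189^2 = 35721 ≡ 1534
2^128 ≡ 1534^2 = 2353156 ≡ 286
2^256 ≡ 286^2 = 81796 ≡ 1356
2^512 ≡ 1356^2 = 1838736 ≡ 682
2^1024 ≡ 682^2 = 465124 ≡ 583
1379 = 1024 + 256 + 64 + 32 + 2 + 1, so 2^1379 ≡ 583·1356·1534·189·4·2 ≡ 234 (mod 2011)
y^r · r^s ≡ 460·234 = 107640 ≡ 1057 (mod 2011)

1057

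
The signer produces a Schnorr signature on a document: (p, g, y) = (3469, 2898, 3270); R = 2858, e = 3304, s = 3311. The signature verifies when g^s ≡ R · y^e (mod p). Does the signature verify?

g^s mod p:
2898^2 = 8398404 ≡ 3424
2898^4 ≡ 3424^2 = 11723776 ≡ 2025
2898^8 ≡ 2025^2 = 4100625 ≡ 267
2898^16 ≡ 267^2 = 71289 ≡ 1909
2898^32 ≡ 1909^2 = 3644281 ≡ 1831
2898^64 ≡ 1831^2 = 3352561 ≡ 1507
2898^128 ≡ 1507^2 = 2271049 ≡ 2323
2898^256 ≡ 2323^2 = 5396329 ≡ 2034
2898^512 ≡ 2034^2 = 4137156 ≡ 2108
2898^1024 ≡ 2108^2 = 4443664 ≡ 3344
2898^2048 ≡ 3344^2 = 11182336 ≡ 1749
3311 = 2048 + 1024 + 128 + 64 + 32 + 8 + 4 + 2 + 1, so 2898^3311 ≡ 1749·3344·2323·1507·1831·267·2025·3424·2898 ≡ 111 (mod 3469)
R · y^e mod p:
3270^2 = 10692900 ≡ 1442
3270^4 ≡ 1442^2 = 2079364 ≡ 1433
3270^8 ≡ 1433^2 = 2053489 ≡ 3310
3270^16 ≡ 3310^2 = 10956100 ≡ 998
3270^32 ≡ 998^2 = 996004 ≡ 401
3270^64 ≡ 401^2 = 160801 ≡ 1227
3270^128 ≡ 1227^2 = 1505529 ≡ 3452
3270^256 ≡ 3452^2 = 11916304 ≡ 289
3270^512 ≡ 289^2 = 83521 ≡ 265
3270^1024 ≡ 265^2 = 70225 ≡ 845
3270^2048 ≡ 845^2 = 714025 ≡ 2880
3304 = 2048 + 1024 + 128 + 64 + 32 + 8, so 3270^3304 ≡ 2880·845·3452·1227·401·3310 ≡ 426 (mod 3469)
2858·426 = 1217508 ≡ 3358 (mod 3469)
111 ≠ 3358; the check fails.

does not verify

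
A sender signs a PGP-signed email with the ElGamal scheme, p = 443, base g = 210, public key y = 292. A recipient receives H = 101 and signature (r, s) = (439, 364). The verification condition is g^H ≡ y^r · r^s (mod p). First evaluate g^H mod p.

335

Squares mod 443: 210^1≡210, 210^2≡243, 210^4≡130, 210^8≡66, 210^16≡369, 210^32≡160, 210^64≡349
101 = 64 + 32 + 4 + 1, so 210^101 ≡ 349·160·130·210 ≡ 335 (mod 443)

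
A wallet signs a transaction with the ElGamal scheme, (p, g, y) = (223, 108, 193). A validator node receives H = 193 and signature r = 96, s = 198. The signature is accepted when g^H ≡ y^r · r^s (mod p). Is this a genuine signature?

Left side g^H mod p:
108^2 = 11664 ≡ 68
108^4 ≡ 68^2 = 4624 ≡ 164
108^8 ≡ 164^2 = 26896 ≡ 136
108^16 ≡ 136^2 = 18496 ≡ 210
108^32 ≡ 210^2 = 44100 ≡ 169
108^64 ≡ 169^2 = 28561 ≡ 17
108^128 ≡ 17^2 = 289 ≡ 66
193 = 128 + 64 + 1, so 108^193 ≡ 66·17·108 ≡ 87 (mod 223)
Right side y^r · r^s mod p:
193^2 = 37249 ≡ 8
193^4 ≡ 8^2 = 64
193^8 ≡ 64^2 = 4096 ≡ 82
193^16 ≡ 82^2 = 6724 ≡ 34
193^32 ≡ 34^2 = 1156 ≡ 41
193^64 ≡ 41^2 = 1681 ≡ 120
96 = 64 + 32, so 193^96 ≡ 120·41 ≡ 14 (mod 223)
96^2 = 9216 ≡ 73
96^4 ≡ 73^2 = 5329 ≡ 200
96^8 ≡ 200^2 = 40000 ≡ 83
96^16 ≡ 83^2 = 6889 ≡ 199
96^32 ≡ 199^2 = 39601 ≡ 130
96^64 ≡ 130^2 = 16900 ≡ 175
96^128 ≡ 175^2 = 30625 ≡ 74
198 = 128 + 64 + 4 + 2, so 96^198 ≡ 74·175·200·73 ≡ 119 (mod 223)
14·119 = 1666 ≡ 105 (mod 223)
87 ≠ 105, so verification fails.

forged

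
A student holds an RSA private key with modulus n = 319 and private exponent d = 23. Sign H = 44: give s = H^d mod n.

H^2 ≡ 44^2 = 1936 ≡ 22
H^4 ≡ 22^2 = 484 ≡ 165
H^8 ≡ 165^2 = 27225 ≡ 110
H^16 ≡ 110^2 = 12100 ≡ 297
23 = 16 + 4 + 2 + 1, so H^23 ≡ 297·165·22·44 ≡ 264 (mod 319)

264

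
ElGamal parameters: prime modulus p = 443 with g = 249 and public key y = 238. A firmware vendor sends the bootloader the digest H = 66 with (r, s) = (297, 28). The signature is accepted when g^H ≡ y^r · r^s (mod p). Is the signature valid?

Left side g^H mod p:
249^2 = 62001 ≡ 424
249^4 ≡ 424^2 = 179776 ≡ 361
249^8 ≡ 361^2 = 130321 ≡ 79
249^16 ≡ 79^2 = 6241 ≡ 39
249^32 ≡ 39^2 = 1521 ≡ 192
249^64 ≡ 192^2 = 36864 ≡ 95
66 = 64 + 2, so 249^66 ≡ 95·424 ≡ 410 (mod 443)
Right side y^r · r^s mod p:
238^2 = 56644 ≡ 383
238^4 ≡ 383^2 = 146689 ≡ 56
238^8 ≡ 56^2 = 3136 ≡ 35
238^16 ≡ 35^2 = 1225 ≡ 339
238^32 ≡ 339^2 = 114921 ≡ 184
238^64 ≡ 184^2 = 33856 ≡ 188
238^128 ≡ 188^2 = 35344 ≡ 347
238^256 ≡ 347^2 = 120409 ≡ 356
297 = 256 + 32 + 8 + 1, so 238^297 ≡ 356·184·35·238 ≡ 347 (mod 443)
297^2 = 88209 ≡ 52
297^4 ≡ 52^2 = 2704 ≡ 46
297^8 ≡ 46^2 = 2116 ≡ 344
297^16 ≡ 344^2 = 118336 ≡ 55
28 = 16 + 8 + 4, so 297^28 ≡ 55·344·46 ≡ 268 (mod 443)
347·268 = 92996 ≡ 409 (mod 443)
410 ≠ 409, so verification fails.

invalid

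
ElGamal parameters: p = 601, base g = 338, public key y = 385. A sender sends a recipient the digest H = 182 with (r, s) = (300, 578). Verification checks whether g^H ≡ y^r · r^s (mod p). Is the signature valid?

Left side g^H mod p:
Squares mod 601: 338^1≡338, 338^2≡54, 338^4≡512, 338^8≡108, 338^16≡245, 338^32≡526, 338^64≡216, 338^128≡379
182 = 128 + 32 + 16 + 4 + 2, so 338^182 ≡ 379·526·245·512·54 ≡ 526 (mod 601)
Right side y^r · r^s mod p:
Squares mod 601: 385^1≡385, 385^2≡379, 385^4≡2, 385^8≡4, 385^16≡16, 385^32≡256, 385^64≡27, 385^128≡128, 385^256≡157
300 = 256 + 32 + 8 + 4, so 385^300 ≡ 157·256·4·2 ≡ 1 (mod 601)
Squares mod 601: 300^1≡300, 300^2≡451, 300^4≡263, 300^8≡54, 300^16≡512, 300^32≡108, 300^64≡245, 300^128≡526, 300^256≡216, 300^512≡379
578 = 512 + 64 + 2, so 300^578 ≡ 379·245·451 ≡ 526 (mod 601)
1·526 = 526 ≡ 526 (mod 601)
526 ≡ 526 (mod 601), so the signature is genuine.

valid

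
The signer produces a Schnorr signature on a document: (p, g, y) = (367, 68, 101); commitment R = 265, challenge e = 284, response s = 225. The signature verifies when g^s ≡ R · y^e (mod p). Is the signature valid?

invalid

g^s mod p:
68^2 = 4624 ≡ 220
68^4 ≡ 220^2 = 48400 ≡ 323
68^8 ≡ 323^2 = 104329 ≡ 101
68^16 ≡ 101^2 = 10201 ≡ 292
68^32 ≡ 292^2 = 85264 ≡ 120
68^64 ≡ 120^2 = 14400 ≡ 87
68^128 ≡ 87^2 = 7569 ≡ 229
225 = 128 + 64 + 32 + 1, so 68^225 ≡ 229·87·120·68 ≡ 222 (mod 367)
R · y^e mod p:
101^2 = 10201 ≡ 292
101^4 ≡ 292^2 = 85264 ≡ 120
101^8 ≡ 120^2 = 14400 ≡ 87
101^16 ≡ 87^2 = 7569 ≡ 229
101^32 ≡ 229^2 = 52441 ≡ 327
101^64 ≡ 327^2 = 106929 ≡ 132
101^128 ≡ 132^2 = 17424 ≡ 175
101^256 ≡ 175^2 = 30625 ≡ 164
284 = 256 + 16 + 8 + 4, so 101^284 ≡ 164·229·87·120 ≡ 190 (mod 367)
265·190 = 50350 ≡ 71 (mod 367)
222 ≠ 71; the check fails.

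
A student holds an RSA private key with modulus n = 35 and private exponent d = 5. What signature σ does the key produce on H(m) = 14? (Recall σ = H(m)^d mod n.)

(H(m))^5 mod 35 = 14

14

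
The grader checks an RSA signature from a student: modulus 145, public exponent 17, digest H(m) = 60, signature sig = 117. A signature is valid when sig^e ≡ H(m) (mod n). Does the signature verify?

Squares mod 145: sig^1≡117, sig^2≡59, sig^4≡1, sig^8≡1, sig^16≡1
17 = 16 + 1, so sig^17 ≡ 1·117 ≡ 117 (mod 145)
sig^17 mod 145 = 117, but H(m) = 60.

does not verify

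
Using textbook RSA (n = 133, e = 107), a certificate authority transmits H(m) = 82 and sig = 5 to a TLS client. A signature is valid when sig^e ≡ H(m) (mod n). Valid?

sig^2 ≡ 5^2 = 25
sig^4 ≡ 25^2 = 625 ≡ 93
sig^8 ≡ 93^2 = 8649 ≡ 4
sig^16 ≡ 4^2 = 16
sig^32 ≡ 16^2 = 256 ≡ 123
sig^64 ≡ 123^2 = 15129 ≡ 100
107 = 64 + 32 + 8 + 2 + 1, so sig^107 ≡ 100·123·4·25·5 ≡ 80 (mod 133)
The recovered value 80 does not match the digest 82.

no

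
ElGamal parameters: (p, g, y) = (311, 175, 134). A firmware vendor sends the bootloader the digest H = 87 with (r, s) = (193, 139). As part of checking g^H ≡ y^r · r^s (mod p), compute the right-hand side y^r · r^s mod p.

134^2 = 17956 ≡ 229
134^4 ≡ 229^2 = 52441 ≡ 193
134^8 ≡ 193^2 = 37249 ≡ 240
134^16 ≡ 240^2 = 57600 ≡ 65
134^32 ≡ 65^2 = 4225 ≡ 182
134^64 ≡ 182^2 = 33124 ≡ 158
134^128 ≡ 158^2 = 24964 ≡ 84
193 = 128 + 64 + 1, so 134^193 ≡ 84·158·134 ≡ 150 (mod 311)
193^2 = 37249 ≡ 240
193^4 ≡ 240^2 = 57600 ≡ 65
193^8 ≡ 65^2 = 4225 ≡ 182
193^16 ≡ 182^2 = 33124 ≡ 158
193^32 ≡ 158^2 = 24964 ≡ 84
193^64 ≡ 84^2 = 7056 ≡ 214
193^128 ≡ 214^2 = 45796 ≡ 79
139 = 128 + 8 + 2 + 1, so 193^139 ≡ 79·182·240·193 ≡ 187 (mod 311)
y^r · r^s ≡ 150·187 = 28050 ≡ 60 (mod 311)

60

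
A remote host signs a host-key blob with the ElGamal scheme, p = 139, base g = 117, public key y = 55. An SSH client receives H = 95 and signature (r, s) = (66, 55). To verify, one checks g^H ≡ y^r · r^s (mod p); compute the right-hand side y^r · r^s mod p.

55^2 = 3025 ≡ 106
55^4 ≡ 106^2 = 11236 ≡ 116
55^8 ≡ 116^2 = 13456 ≡ 112
55^16 ≡ 112^2 = 12544 ≡ 34
55^32 ≡ 34^2 = 1156 ≡ 44
55^64 ≡ 44^2 = 1936 ≡ 129
66 = 64 + 2, so 55^66 ≡ 129·106 ≡ 52 (mod 139)
66^2 = 4356 ≡ 47
66^4 ≡ 47^2 = 2209 ≡ 124
66^8 ≡ 124^2 = 15376 ≡ 86
66^16 ≡ 86^2 = 7396 ≡ 29
66^32 ≡ 29^2 = 841 ≡ 7
55 = 32 + 16 + 4 + 2 + 1, so 66^55 ≡ 7·29·124·47·66 ≡ 16 (mod 139)
y^r · r^s ≡ 52·16 = 832 ≡ 137 (mod 139)

137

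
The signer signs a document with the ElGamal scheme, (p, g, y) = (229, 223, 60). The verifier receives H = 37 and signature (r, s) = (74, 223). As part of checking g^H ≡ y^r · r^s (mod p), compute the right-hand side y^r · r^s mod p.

60^2 = 3600 ≡ 165
60^4 ≡ 165^2 = 27225 ≡ 203
60^8 ≡ 203^2 = 41209 ≡ 218
60^16 ≡ 218^2 = 47524 ≡ 121
60^32 ≡ 121^2 = 14641 ≡ 214
60^64 ≡ 214^2 = 45796 ≡ 225
74 = 64 + 8 + 2, so 60^74 ≡ 225·218·165 ≡ 161 (mod 229)
74^2 = 5476 ≡ 209
74^4 ≡ 209^2 = 43681 ≡ 171
74^8 ≡ 171^2 = 29241 ≡ 158
74^16 ≡ 158^2 = 24964 ≡ 3
74^32 ≡ 3^2 = 9
74^64 ≡ 9^2 = 81
74^128 ≡ 81^2 = 6561 ≡ 149
223 = 128 + 64 + 16 + 8 + 4 + 2 + 1, so 74^223 ≡ 149·81·3·158·171·209·74 ≡ 66 (mod 229)
y^r · r^s ≡ 161·66 = 10626 ≡ 92 (mod 229)

92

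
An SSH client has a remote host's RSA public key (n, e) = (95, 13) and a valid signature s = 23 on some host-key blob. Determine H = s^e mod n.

s^2 ≡ 23^2 = 529 ≡ 54
s^4 ≡ 54^2 = 2916 ≡ 66
s^8 ≡ 66^2 = 4356 ≡ 81
13 = 8 + 4 + 1, so s^13 ≡ 81·66·23 ≡ 28 (mod 95)

28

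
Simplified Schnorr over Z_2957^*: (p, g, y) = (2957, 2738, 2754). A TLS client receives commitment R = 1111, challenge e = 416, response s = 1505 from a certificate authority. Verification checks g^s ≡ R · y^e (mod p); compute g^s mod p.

2738^2 = 7496644 ≡ 649
2738^4 ≡ 649^2 = 421201 ≡ 1307
2738^8 ≡ 1307^2 = 1708249 ≡ 2060
2738^16 ≡ 2060^2 = 4243600 ≡ 305
2738^32 ≡ 305^2 = 93025 ≡ 1358
2738^64 ≡ 1358^2 = 1844164 ≡ 1953
2738^128 ≡ 1953^2 = 3814209 ≡ 2636
2738^256 ≡ 2636^2 = 6948496 ≡ 2503
2738^512 ≡ 2503^2 = 6265009 ≡ 2083
2738^1024 ≡ 2083^2 = 4338889 ≡ 970
1505 = 1024 + 256 + 128 + 64 + 32 + 1, so 2738^1505 ≡ 970·2503·2636·1953·1358·2738 ≡ 1119 (mod 2957)

1119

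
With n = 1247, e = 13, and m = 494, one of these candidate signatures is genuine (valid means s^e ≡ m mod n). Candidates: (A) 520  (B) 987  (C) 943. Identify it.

Candidate A: Squares mod 1247: 520^1≡520, 520^2≡1048, 520^4≡944, 520^8≡778; 13 = 8 + 4 + 1, so 520^13 ≡ 778·944·520 ≡ 914 (mod 1247)
Candidate B: Squares mod 1247: 987^1≡987, 987^2≡262, 987^4≡59, 987^8≡987; 13 = 8 + 4 + 1, so 987^13 ≡ 987·59·987 ≡ 494 (mod 1247)
  → matches m = 494
Candidate C: Squares mod 1247: 943^1≡943, 943^2≡138, 943^4≡339, 943^8≡197; 13 = 8 + 4 + 1, so 943^13 ≡ 197·339·943 ≡ 375 (mod 1247)

B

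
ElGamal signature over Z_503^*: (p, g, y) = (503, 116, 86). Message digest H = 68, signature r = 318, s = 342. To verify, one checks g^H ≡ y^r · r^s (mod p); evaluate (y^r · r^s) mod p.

86^2 = 7396 ≡ 354
86^4 ≡ 354^2 = 125316 ≡ 69
86^8 ≡ 69^2 = 4761 ≡ 234
86^16 ≡ 234^2 = 54756 ≡ 432
86^32 ≡ 432^2 = 186624 ≡ 11
86^64 ≡ 11^2 = 121
86^128 ≡ 121^2 = 14641 ≡ 54
86^256 ≡ 54^2 = 2916 ≡ 401
318 = 256 + 32 + 16 + 8 + 4 + 2, so 86^318 ≡ 401·11·432·234·69·354 ≡ 255 (mod 503)
318^2 = 101124 ≡ 21
318^4 ≡ 21^2 = 441
318^8 ≡ 441^2 = 194481 ≡ 323
318^16 ≡ 323^2 = 104329 ≡ 208
318^32 ≡ 208^2 = 43264 ≡ 6
318^64 ≡ 6^2 = 36
318^128 ≡ 36^2 = 1296 ≡ 290
318^256 ≡ 290^2 = 84100 ≡ 99
342 = 256 + 64 + 16 + 4 + 2, so 318^342 ≡ 99·36·208·441·21 ≡ 368 (mod 503)
y^r · r^s ≡ 255·368 = 93840 ≡ 282 (mod 503)

282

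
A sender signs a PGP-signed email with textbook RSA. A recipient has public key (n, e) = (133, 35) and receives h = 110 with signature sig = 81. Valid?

sig^2 ≡ 81^2 = 6561 ≡ 44
sig^4 ≡ 44^2 = 1936 ≡ 74
sig^8 ≡ 74^2 = 5476 ≡ 23
sig^16 ≡ 23^2 = 529 ≡ 130
sig^32 ≡ 130^2 = 16900 ≡ 9
35 = 32 + 2 + 1, so sig^35 ≡ 9·44·81 ≡ 23 (mod 133)
sig^35 mod 133 = 23, but h = 110.

no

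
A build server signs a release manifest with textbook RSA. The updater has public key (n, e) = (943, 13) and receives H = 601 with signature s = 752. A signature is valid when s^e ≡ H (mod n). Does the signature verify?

s^2 ≡ 752^2 = 565504 ≡ 647
s^4 ≡ 647^2 = 418609 ≡ 860
s^8 ≡ 860^2 = 739600 ≡ 288
13 = 8 + 4 + 1, so s^13 ≡ 288·860·752 ≡ 601 (mod 943)
s^13 mod 943 = 601 matches H.

verifies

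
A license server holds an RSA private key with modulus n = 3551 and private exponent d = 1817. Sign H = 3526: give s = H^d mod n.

2189

H^2 ≡ 3526^2 = 12432676 ≡ 625
H^4 ≡ 625^2 = 390625 ≡ 15
H^8 ≡ 15^2 = 225
H^16 ≡ 225^2 = 50625 ≡ 911
H^32 ≡ 911^2 = 829921 ≡ 2538
H^64 ≡ 2538^2 = 6441444 ≡ 3481
H^128 ≡ 3481^2 = 12117361 ≡ 1349
H^256 ≡ 1349^2 = 1819801 ≡ 1689
H^512 ≡ 1689^2 = 2852721 ≡ 1268
H^1024 ≡ 1268^2 = 1607824 ≡ 2772
1817 = 1024 + 512 + 256 + 16 + 8 + 1, so H^1817 ≡ 2772·1268·1689·911·225·3526 ≡ 2189 (mod 3551)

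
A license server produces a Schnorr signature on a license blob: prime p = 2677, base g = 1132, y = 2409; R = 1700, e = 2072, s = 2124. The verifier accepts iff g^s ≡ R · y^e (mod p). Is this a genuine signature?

g^s mod p:
1132^2124 mod 2677 = 1611
R · y^e mod p:
2409^2072 mod 2677 = 2594
1700·2594 = 4409800 ≡ 781 (mod 2677)
1611 ≠ 781; the check fails.

forged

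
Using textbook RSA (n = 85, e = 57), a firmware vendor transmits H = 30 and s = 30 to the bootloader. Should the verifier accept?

Squares mod 85: s^1≡30, s^2≡50, s^4≡35, s^8≡35, s^16≡35, s^32≡35
57 = 32 + 16 + 8 + 1, so s^57 ≡ 35·35·35·30 ≡ 30 (mod 85)
30 = H, so the signature checks out.

accept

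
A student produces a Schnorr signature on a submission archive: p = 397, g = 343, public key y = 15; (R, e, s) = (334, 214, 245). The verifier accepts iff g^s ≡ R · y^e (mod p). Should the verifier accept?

reject

g^s mod p:
Squares mod 397: 343^1≡343, 343^2≡137, 343^4≡110, 343^8≡190, 343^16≡370, 343^32≡332, 343^64≡255, 343^128≡314
245 = 128 + 64 + 32 + 16 + 4 + 1, so 343^245 ≡ 314·255·332·370·110·343 ≡ 231 (mod 397)
R · y^e mod p:
Squares mod 397: 15^1≡15, 15^2≡225, 15^4≡206, 15^8≡354, 15^16≡261, 15^32≡234, 15^64≡367, 15^128≡106
214 = 128 + 64 + 16 + 4 + 2, so 15^214 ≡ 106·367·261·206·225 ≡ 136 (mod 397)
334·136 = 45424 ≡ 166 (mod 397)
231 ≠ 166; the check fails.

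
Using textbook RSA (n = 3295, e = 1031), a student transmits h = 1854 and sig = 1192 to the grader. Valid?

no

sig^2 ≡ 1192^2 = 1420864 ≡ 719
sig^4 ≡ 719^2 = 516961 ≡ 2941
sig^8 ≡ 2941^2 = 8649481 ≡ 106
sig^16 ≡ 106^2 = 11236 ≡ 1351
sig^32 ≡ 1351^2 = 1825201 ≡ 3066
sig^64 ≡ 3066^2 = 9400356 ≡ 3016
sig^128 ≡ 3016^2 = 9096256 ≡ 2056
sig^256 ≡ 2056^2 = 4227136 ≡ 2946
sig^512 ≡ 2946^2 = 8678916 ≡ 3181
sig^1024 ≡ 3181^2 = 10118761 ≡ 3111
1031 = 1024 + 4 + 2 + 1, so sig^1031 ≡ 3111·2941·719·1192 ≡ 1023 (mod 3295)
sig^1031 mod 3295 = 1023, but h = 1854.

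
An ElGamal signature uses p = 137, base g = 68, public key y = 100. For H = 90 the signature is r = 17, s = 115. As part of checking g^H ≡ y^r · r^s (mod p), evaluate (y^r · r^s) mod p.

100^2 = 10000 ≡ 136
100^4 ≡ 136^2 = 18496 ≡ 1
100^8 ≡ 1^2 = 1
100^16 ≡ 1^2 = 1
17 = 16 + 1, so 100^17 ≡ 1·100 ≡ 100 (mod 137)
17^2 = 289 ≡ 15
17^4 ≡ 15^2 = 225 ≡ 88
17^8 ≡ 88^2 = 7744 ≡ 72
17^16 ≡ 72^2 = 5184 ≡ 115
17^32 ≡ 115^2 = 13225 ≡ 73
17^64 ≡ 73^2 = 5329 ≡ 123
115 = 64 + 32 + 16 + 2 + 1, so 17^115 ≡ 123·73·115·15·17 ≡ 107 (mod 137)
y^r · r^s ≡ 100·107 = 10700 ≡ 14 (mod 137)

14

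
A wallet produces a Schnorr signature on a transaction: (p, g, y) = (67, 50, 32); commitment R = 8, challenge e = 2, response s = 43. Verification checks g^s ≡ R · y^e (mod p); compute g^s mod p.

50^43 mod 67 = 18

18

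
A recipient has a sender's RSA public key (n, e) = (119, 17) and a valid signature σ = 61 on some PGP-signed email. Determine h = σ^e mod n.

10

σ^2 ≡ 61^2 = 3721 ≡ 32
σ^4 ≡ 32^2 = 1024 ≡ 72
σ^8 ≡ 72^2 = 5184 ≡ 67
σ^16 ≡ 67^2 = 4489 ≡ 86
17 = 16 + 1, so σ^17 ≡ 86·61 ≡ 10 (mod 119)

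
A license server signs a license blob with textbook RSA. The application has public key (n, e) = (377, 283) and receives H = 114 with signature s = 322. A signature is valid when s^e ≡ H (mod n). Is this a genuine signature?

genuine

Squares mod 377: s^1≡322, s^2≡9, s^4≡81, s^8≡152, s^16≡107, s^32≡139, s^64≡94, s^128≡165, s^256≡81
283 = 256 + 16 + 8 + 2 + 1, so s^283 ≡ 81·107·152·9·322 ≡ 114 (mod 377)
s^283 mod 377 = 114 matches H.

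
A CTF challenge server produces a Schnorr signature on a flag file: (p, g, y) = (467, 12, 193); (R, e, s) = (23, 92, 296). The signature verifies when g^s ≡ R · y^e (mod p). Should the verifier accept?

reject

g^s mod p:
12^296 mod 467 = 225
R · y^e mod p:
193^92 mod 467 = 381
23·381 = 8763 ≡ 357 (mod 467)
225 ≠ 357; the check fails.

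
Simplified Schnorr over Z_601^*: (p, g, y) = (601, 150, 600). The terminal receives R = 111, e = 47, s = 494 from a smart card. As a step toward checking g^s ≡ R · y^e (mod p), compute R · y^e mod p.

490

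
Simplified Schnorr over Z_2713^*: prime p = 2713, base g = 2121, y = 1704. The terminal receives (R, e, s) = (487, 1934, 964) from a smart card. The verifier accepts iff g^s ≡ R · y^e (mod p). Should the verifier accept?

accept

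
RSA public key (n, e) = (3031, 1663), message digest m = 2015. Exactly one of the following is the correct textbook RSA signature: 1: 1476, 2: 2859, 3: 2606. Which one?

1

Candidate 1: Squares mod 3031: 1476^1≡1476, 1476^2≡2318, 1476^4≡2192, 1476^8≡729, 1476^16≡1016, 1476^32≡1716, 1476^64≡1555, 1476^128≡2318, 1476^256≡2192, 1476^512≡729, 1476^1024≡1016; 1663 = 1024 + 512 + 64 + 32 + 16 + 8 + 4 + 2 + 1, so 1476^1663 ≡ 1016·729·1555·1716·1016·729·2192·2318·1476 ≡ 2015 (mod 3031)
  → matches m = 2015
Candidate 2: Squares mod 3031: 2859^1≡2859, 2859^2≡2305, 2859^4≡2713, 2859^8≡1101, 2859^16≡2832, 2859^32≡198, 2859^64≡2832, 2859^128≡198, 2859^256≡2832, 2859^512≡198, 2859^1024≡2832; 1663 = 1024 + 512 + 64 + 32 + 16 + 8 + 4 + 2 + 1, so 2859^1663 ≡ 2832·198·2832·198·2832·1101·2713·2305·2859 ≡ 598 (mod 3031)
Candidate 3: Squares mod 3031: 2606^1≡2606, 2606^2≡1796, 2606^4≡632, 2606^8≡2363, 2606^16≡667, 2606^32≡2363, 2606^64≡667, 2606^128≡2363, 2606^256≡667, 2606^512≡2363, 2606^1024≡667; 1663 = 1024 + 512 + 64 + 32 + 16 + 8 + 4 + 2 + 1, so 2606^1663 ≡ 667·2363·667·2363·667·2363·632·1796·2606 ≡ 2298 (mod 3031)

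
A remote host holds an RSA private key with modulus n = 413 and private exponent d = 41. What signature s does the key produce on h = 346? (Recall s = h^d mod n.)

h^2 ≡ 346^2 = 119716 ≡ 359
h^4 ≡ 359^2 = 128881 ≡ 25
h^8 ≡ 25^2 = 625 ≡ 212
h^16 ≡ 212^2 = 44944 ≡ 340
h^32 ≡ 340^2 = 115600 ≡ 373
41 = 32 + 8 + 1, so h^41 ≡ 373·212·346 ≡ 285 (mod 413)

285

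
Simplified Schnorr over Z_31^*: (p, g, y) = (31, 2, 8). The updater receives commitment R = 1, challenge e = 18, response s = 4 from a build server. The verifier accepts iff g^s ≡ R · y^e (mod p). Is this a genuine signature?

genuine

g^s mod p:
2^4 mod 31 = 16
R · y^e mod p:
8^18 mod 31 = 16
1·16 = 16 ≡ 16 (mod 31)
16 ≡ 16 (mod 31); signature holds.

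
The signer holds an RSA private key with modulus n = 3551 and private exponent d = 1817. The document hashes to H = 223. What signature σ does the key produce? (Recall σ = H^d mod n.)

3030

Squares mod 3551: H^1≡223, H^2≡15, H^4≡225, H^8≡911, H^16≡2538, H^32≡3481, H^64≡1349, H^128≡1689, H^256≡1268, H^512≡2772, H^1024≡3171
1817 = 1024 + 512 + 256 + 16 + 8 + 1, so H^1817 ≡ 3171·2772·1268·2538·911·223 ≡ 3030 (mod 3551)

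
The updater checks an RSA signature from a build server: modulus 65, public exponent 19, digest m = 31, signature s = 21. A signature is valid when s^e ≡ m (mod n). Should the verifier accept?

Squares mod 65: s^1≡21, s^2≡51, s^4≡1, s^8≡1, s^16≡1
19 = 16 + 2 + 1, so s^19 ≡ 1·51·21 ≡ 31 (mod 65)
s^19 mod 65 = 31 matches m.

accept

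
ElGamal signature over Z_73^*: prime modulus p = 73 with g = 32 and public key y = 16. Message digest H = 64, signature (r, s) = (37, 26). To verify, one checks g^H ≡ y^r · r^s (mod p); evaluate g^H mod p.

32

Squares mod 73: 32^1≡32, 32^2≡2, 32^4≡4, 32^8≡16, 32^16≡37, 32^32≡55, 32^64≡32
32^64 ≡ 32 (mod 73)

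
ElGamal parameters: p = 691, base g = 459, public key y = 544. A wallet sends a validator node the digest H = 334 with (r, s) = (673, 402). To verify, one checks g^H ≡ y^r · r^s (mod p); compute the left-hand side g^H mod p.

636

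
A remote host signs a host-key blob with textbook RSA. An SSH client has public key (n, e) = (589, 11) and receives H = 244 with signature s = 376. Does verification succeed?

fails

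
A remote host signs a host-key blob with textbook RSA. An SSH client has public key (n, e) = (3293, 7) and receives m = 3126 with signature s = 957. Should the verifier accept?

s^2 ≡ 957^2 = 915849 ≡ 395
s^4 ≡ 395^2 = 156025 ≡ 1254
7 = 4 + 2 + 1, so s^7 ≡ 1254·395·957 ≡ 167 (mod 3293)
The recovered value 167 does not match the digest 3126.

reject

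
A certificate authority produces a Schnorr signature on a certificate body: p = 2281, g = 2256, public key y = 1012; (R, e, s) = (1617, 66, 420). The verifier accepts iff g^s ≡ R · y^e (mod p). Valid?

g^s mod p:
2256^2 = 5089536 ≡ 625
2256^4 ≡ 625^2 = 390625 ≡ 574
2256^8 ≡ 574^2 = 329476 ≡ 1012
2256^16 ≡ 1012^2 = 1024144 ≡ 2256
2256^32 ≡ 2256^2 = 5089536 ≡ 625
2256^64 ≡ 625^2 = 390625 ≡ 574
2256^128 ≡ 574^2 = 329476 ≡ 1012
2256^256 ≡ 1012^2 = 1024144 ≡ 2256
420 = 256 + 128 + 32 + 4, so 2256^420 ≡ 2256·1012·625·574 ≡ 1 (mod 2281)
R · y^e mod p:
1012^2 = 1024144 ≡ 2256
1012^4 ≡ 2256^2 = 5089536 ≡ 625
1012^8 ≡ 625^2 = 390625 ≡ 574
1012^16 ≡ 574^2 = 329476 ≡ 1012
1012^32 ≡ 1012^2 = 1024144 ≡ 2256
1012^64 ≡ 2256^2 = 5089536 ≡ 625
66 = 64 + 2, so 1012^66 ≡ 625·2256 ≡ 342 (mod 2281)
1617·342 = 553014 ≡ 1012 (mod 2281)
1 ≠ 1012; the check fails.

no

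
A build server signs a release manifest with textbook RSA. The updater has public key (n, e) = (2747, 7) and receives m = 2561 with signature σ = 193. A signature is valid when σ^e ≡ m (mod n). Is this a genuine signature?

genuine

σ^2 ≡ 193^2 = 37249 ≡ 1538
σ^4 ≡ 1538^2 = 2365444 ≡ 277
7 = 4 + 2 + 1, so σ^7 ≡ 277·1538·193 ≡ 2561 (mod 2747)
σ^7 mod 2747 = 2561 matches m.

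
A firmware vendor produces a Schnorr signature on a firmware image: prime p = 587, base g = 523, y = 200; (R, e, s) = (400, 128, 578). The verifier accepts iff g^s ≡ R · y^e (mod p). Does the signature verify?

g^s mod p:
523^2 = 273529 ≡ 574
523^4 ≡ 574^2 = 329476 ≡ 169
523^8 ≡ 169^2 = 28561 ≡ 385
523^16 ≡ 385^2 = 148225 ≡ 301
523^32 ≡ 301^2 = 90601 ≡ 203
523^64 ≡ 203^2 = 41209 ≡ 119
523^128 ≡ 119^2 = 14161 ≡ 73
523^256 ≡ 73^2 = 5329 ≡ 46
523^512 ≡ 46^2 = 2116 ≡ 355
578 = 512 + 64 + 2, so 523^578 ≡ 355·119·574 ≡ 247 (mod 587)
R · y^e mod p:
200^2 = 40000 ≡ 84
200^4 ≡ 84^2 = 7056 ≡ 12
200^8 ≡ 12^2 = 144
200^16 ≡ 144^2 = 20736 ≡ 191
200^32 ≡ 191^2 = 36481 ≡ 87
200^64 ≡ 87^2 = 7569 ≡ 525
200^128 ≡ 525^2 = 275625 ≡ 322
400·322 = 128800 ≡ 247 (mod 587)
247 ≡ 247 (mod 587); signature holds.

verifies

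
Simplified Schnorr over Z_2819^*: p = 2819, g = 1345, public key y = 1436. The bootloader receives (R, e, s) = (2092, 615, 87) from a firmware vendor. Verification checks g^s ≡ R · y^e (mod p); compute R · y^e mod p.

321

1436^2 = 2062096 ≡ 1407
1436^4 ≡ 1407^2 = 1979649 ≡ 711
1436^8 ≡ 711^2 = 505521 ≡ 920
1436^16 ≡ 920^2 = 846400 ≡ 700
1436^32 ≡ 700^2 = 490000 ≡ 2313
1436^64 ≡ 2313^2 = 5349969 ≡ 2326
1436^128 ≡ 2326^2 = 5410276 ≡ 615
1436^256 ≡ 615^2 = 378225 ≡ 479
1436^512 ≡ 479^2 = 229441 ≡ 1102
615 = 512 + 64 + 32 + 4 + 2 + 1, so 1436^615 ≡ 1102·2326·2313·711·1407·1436 ≡ 1791 (mod 2819)
R · y^e ≡ 2092·1791 = 3746772 ≡ 321 (mod 2819)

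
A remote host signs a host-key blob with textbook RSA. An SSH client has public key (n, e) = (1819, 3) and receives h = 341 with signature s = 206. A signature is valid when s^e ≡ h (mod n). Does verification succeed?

fails

s^2 ≡ 206^2 = 42436 ≡ 599
3 = 2 + 1, so s^3 ≡ 599·206 ≡ 1521 (mod 1819)
The recovered value 1521 does not match the digest 341.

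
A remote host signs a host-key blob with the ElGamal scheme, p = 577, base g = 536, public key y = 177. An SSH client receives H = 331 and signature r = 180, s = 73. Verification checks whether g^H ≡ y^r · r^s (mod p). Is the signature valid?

Left side g^H mod p:
Squares mod 577: 536^1≡536, 536^2≡527, 536^4≡192, 536^8≡513, 536^16≡57, 536^32≡364, 536^64≡363, 536^128≡213, 536^256≡363
331 = 256 + 64 + 8 + 2 + 1, so 536^331 ≡ 363·363·513·527·536 ≡ 241 (mod 577)
Right side y^r · r^s mod p:
Squares mod 577: 177^1≡177, 177^2≡171, 177^4≡391, 177^8≡553, 177^16≡576, 177^32≡1, 177^64≡1, 177^128≡1
180 = 128 + 32 + 16 + 4, so 177^180 ≡ 1·1·576·391 ≡ 186 (mod 577)
Squares mod 577: 180^1≡180, 180^2≡88, 180^4≡243, 180^8≡195, 180^16≡520, 180^32≡364, 180^64≡363
73 = 64 + 8 + 1, so 180^73 ≡ 363·195·180 ≡ 563 (mod 577)
186·563 = 104718 ≡ 281 (mod 577)
241 ≠ 281, so verification fails.

invalid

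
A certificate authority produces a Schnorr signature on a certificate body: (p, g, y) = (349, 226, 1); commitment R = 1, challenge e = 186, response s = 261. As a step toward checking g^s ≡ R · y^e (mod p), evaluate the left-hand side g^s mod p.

226^261 mod 349 = 1

1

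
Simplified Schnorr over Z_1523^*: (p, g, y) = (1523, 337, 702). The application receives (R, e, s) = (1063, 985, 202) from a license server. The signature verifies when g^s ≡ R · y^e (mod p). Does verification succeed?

g^s mod p:
337^2 = 113569 ≡ 867
337^4 ≡ 867^2 = 751689 ≡ 850
337^8 ≡ 850^2 = 722500 ≡ 598
337^16 ≡ 598^2 = 357604 ≡ 1222
337^32 ≡ 1222^2 = 1493284 ≡ 744
337^64 ≡ 744^2 = 553536 ≡ 687
337^128 ≡ 687^2 = 471969 ≡ 1362
202 = 128 + 64 + 8 + 2, so 337^202 ≡ 1362·687·598·867 ≡ 946 (mod 1523)
R · y^e mod p:
702^2 = 492804 ≡ 875
702^4 ≡ 875^2 = 765625 ≡ 1079
702^8 ≡ 1079^2 = 1164241 ≡ 669
702^16 ≡ 669^2 = 447561 ≡ 1322
702^32 ≡ 1322^2 = 1747684 ≡ 803
702^64 ≡ 803^2 = 644809 ≡ 580
702^128 ≡ 580^2 = 336400 ≡ 1340
702^256 ≡ 1340^2 = 1795600 ≡ 1506
702^512 ≡ 1506^2 = 2268036 ≡ 289
985 = 512 + 256 + 128 + 64 + 16 + 8 + 1, so 702^985 ≡ 289·1506·1340·580·1322·669·702 ≡ 1229 (mod 1523)
1063·1229 = 1306427 ≡ 1216 (mod 1523)
946 ≠ 1216; the check fails.

fails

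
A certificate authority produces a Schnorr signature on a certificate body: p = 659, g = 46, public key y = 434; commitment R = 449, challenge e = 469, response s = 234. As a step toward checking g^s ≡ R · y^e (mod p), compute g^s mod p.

46^234 mod 659 = 616

616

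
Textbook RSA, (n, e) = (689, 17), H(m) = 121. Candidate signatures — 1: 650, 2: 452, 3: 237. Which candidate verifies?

Candidate 1: Squares mod 689: 650^1≡650, 650^2≡143, 650^4≡468, 650^8≡611, 650^16≡572; 17 = 16 + 1, so 650^17 ≡ 572·650 ≡ 429 (mod 689)
Candidate 2: Squares mod 689: 452^1≡452, 452^2≡360, 452^4≡68, 452^8≡490, 452^16≡328; 17 = 16 + 1, so 452^17 ≡ 328·452 ≡ 121 (mod 689)
  → matches H(m) = 121
Candidate 3: Squares mod 689: 237^1≡237, 237^2≡360, 237^4≡68, 237^8≡490, 237^16≡328; 17 = 16 + 1, so 237^17 ≡ 328·237 ≡ 568 (mod 689)

2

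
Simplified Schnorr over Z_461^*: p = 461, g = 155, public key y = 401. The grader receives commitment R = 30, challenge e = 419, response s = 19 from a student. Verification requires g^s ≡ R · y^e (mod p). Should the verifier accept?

accept

g^s mod p:
155^2 = 24025 ≡ 53
155^4 ≡ 53^2 = 2809 ≡ 43
155^8 ≡ 43^2 = 1849 ≡ 5
155^16 ≡ 5^2 = 25
19 = 16 + 2 + 1, so 155^19 ≡ 25·53·155 ≡ 230 (mod 461)
R · y^e mod p:
401^2 = 160801 ≡ 373
401^4 ≡ 373^2 = 139129 ≡ 368
401^8 ≡ 368^2 = 135424 ≡ 351
401^16 ≡ 351^2 = 123201 ≡ 114
401^32 ≡ 114^2 = 12996 ≡ 88
401^64 ≡ 88^2 = 7744 ≡ 368
401^128 ≡ 368^2 = 135424 ≡ 351
401^256 ≡ 351^2 = 123201 ≡ 114
419 = 256 + 128 + 32 + 2 + 1, so 401^419 ≡ 114·351·88·373·401 ≡ 315 (mod 461)
30·315 = 9450 ≡ 230 (mod 461)
230 ≡ 230 (mod 461); signature holds.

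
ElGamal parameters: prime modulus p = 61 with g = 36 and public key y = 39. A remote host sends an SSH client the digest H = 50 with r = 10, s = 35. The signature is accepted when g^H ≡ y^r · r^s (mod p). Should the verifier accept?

Left side g^H mod p:
Squares mod 61: 36^1≡36, 36^2≡15, 36^4≡42, 36^8≡56, 36^16≡25, 36^32≡15
50 = 32 + 16 + 2, so 36^50 ≡ 15·25·15 ≡ 13 (mod 61)
Right side y^r · r^s mod p:
Squares mod 61: 39^1≡39, 39^2≡57, 39^4≡16, 39^8≡12
10 = 8 + 2, so 39^10 ≡ 12·57 ≡ 13 (mod 61)
Squares mod 61: 10^1≡10, 10^2≡39, 10^4≡57, 10^8≡16, 10^16≡12, 10^32≡22
35 = 32 + 2 + 1, so 10^35 ≡ 22·39·10 ≡ 40 (mod 61)
13·40 = 520 ≡ 32 (mod 61)
13 ≠ 32, so verification fails.

reject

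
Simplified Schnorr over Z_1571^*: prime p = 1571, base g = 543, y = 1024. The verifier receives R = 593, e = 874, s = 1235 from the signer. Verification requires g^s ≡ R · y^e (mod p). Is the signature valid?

g^s mod p:
Squares mod 1571: 543^1≡543, 543^2≡1072, 543^4≡783, 543^8≡399, 543^16≡530, 543^32≡1262, 543^64≡1221, 543^128≡1533, 543^256≡1444, 543^512≡419, 543^1024≡1180
1235 = 1024 + 128 + 64 + 16 + 2 + 1, so 543^1235 ≡ 1180·1533·1221·530·1072·543 ≡ 1023 (mod 1571)
R · y^e mod p:
Squares mod 1571: 1024^1≡1024, 1024^2≡719, 1024^4≡102, 1024^8≡978, 1024^16≡1316, 1024^32≡614, 1024^64≡1527, 1024^128≡365, 1024^256≡1261, 1024^512≡269
874 = 512 + 256 + 64 + 32 + 8 + 2, so 1024^874 ≡ 269·1261·1527·614·978·719 ≡ 1180 (mod 1571)
593·1180 = 699740 ≡ 645 (mod 1571)
1023 ≠ 645; the check fails.

invalid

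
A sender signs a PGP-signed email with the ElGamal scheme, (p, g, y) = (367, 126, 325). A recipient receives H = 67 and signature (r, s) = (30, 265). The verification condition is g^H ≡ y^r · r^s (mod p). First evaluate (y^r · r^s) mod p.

325^2 = 105625 ≡ 296
325^4 ≡ 296^2 = 87616 ≡ 270
325^8 ≡ 270^2 = 72900 ≡ 234
325^16 ≡ 234^2 = 54756 ≡ 73
30 = 16 + 8 + 4 + 2, so 325^30 ≡ 73·234·270·296 ≡ 49 (mod 367)
30^2 = 900 ≡ 166
30^4 ≡ 166^2 = 27556 ≡ 31
30^8 ≡ 31^2 = 961 ≡ 227
30^16 ≡ 227^2 = 51529 ≡ 149
30^32 ≡ 149^2 = 22201 ≡ 181
30^64 ≡ 181^2 = 32761 ≡ 98
30^128 ≡ 98^2 = 9604 ≡ 62
30^256 ≡ 62^2 = 3844 ≡ 174
265 = 256 + 8 + 1, so 30^265 ≡ 174·227·30 ≡ 264 (mod 367)
y^r · r^s ≡ 49·264 = 12936 ≡ 91 (mod 367)

91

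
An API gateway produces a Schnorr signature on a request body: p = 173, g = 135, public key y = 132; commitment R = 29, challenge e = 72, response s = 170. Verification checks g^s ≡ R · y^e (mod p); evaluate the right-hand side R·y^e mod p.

124

132^2 = 17424 ≡ 124
132^4 ≡ 124^2 = 15376 ≡ 152
132^8 ≡ 152^2 = 23104 ≡ 95
132^16 ≡ 95^2 = 9025 ≡ 29
132^32 ≡ 29^2 = 841 ≡ 149
132^64 ≡ 149^2 = 22201 ≡ 57
72 = 64 + 8, so 132^72 ≡ 57·95 ≡ 52 (mod 173)
R · y^e ≡ 29·52 = 1508 ≡ 124 (mod 173)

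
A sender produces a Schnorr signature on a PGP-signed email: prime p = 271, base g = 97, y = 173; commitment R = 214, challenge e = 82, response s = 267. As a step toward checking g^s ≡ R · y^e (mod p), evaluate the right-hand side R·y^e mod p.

173^2 = 29929 ≡ 119
173^4 ≡ 119^2 = 14161 ≡ 69
173^8 ≡ 69^2 = 4761 ≡ 154
173^16 ≡ 154^2 = 23716 ≡ 139
173^32 ≡ 139^2 = 19321 ≡ 80
173^64 ≡ 80^2 = 6400 ≡ 167
82 = 64 + 16 + 2, so 173^82 ≡ 167·139·119 ≡ 44 (mod 271)
R · y^e ≡ 214·44 = 9416 ≡ 202 (mod 271)

202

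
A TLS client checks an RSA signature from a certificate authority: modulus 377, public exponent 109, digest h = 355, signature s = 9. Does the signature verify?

does not verify

Squares mod 377: s^1≡9, s^2≡81, s^4≡152, s^8≡107, s^16≡139, s^32≡94, s^64≡165
109 = 64 + 32 + 8 + 4 + 1, so s^109 ≡ 165·94·107·152·9 ≡ 22 (mod 377)
22 ≠ 355, so verification fails.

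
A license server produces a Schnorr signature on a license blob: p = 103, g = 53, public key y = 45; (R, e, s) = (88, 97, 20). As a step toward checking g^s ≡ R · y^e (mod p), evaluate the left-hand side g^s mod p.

25

Squares mod 103: 53^1≡53, 53^2≡28, 53^4≡63, 53^8≡55, 53^16≡38
20 = 16 + 4, so 53^20 ≡ 38·63 ≡ 25 (mod 103)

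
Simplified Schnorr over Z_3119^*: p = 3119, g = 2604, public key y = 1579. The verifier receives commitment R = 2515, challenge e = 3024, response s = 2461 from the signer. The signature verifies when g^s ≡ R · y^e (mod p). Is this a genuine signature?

g^s mod p:
Squares mod 3119: 2604^1≡2604, 2604^2≡110, 2604^4≡2743, 2604^8≡1021, 2604^16≡695, 2604^32≡2699, 2604^64≡1736, 2604^128≡742, 2604^256≡1620, 2604^512≡1321, 2604^1024≡1520, 2604^2048≡2340
2461 = 2048 + 256 + 128 + 16 + 8 + 4 + 1, so 2604^2461 ≡ 2340·1620·742·695·1021·2743·2604 ≡ 2227 (mod 3119)
R · y^e mod p:
Squares mod 3119: 1579^1≡1579, 1579^2≡1160, 1579^4≡1311, 1579^8≡152, 1579^16≡1271, 1579^32≡2918, 1579^64≡2973, 1579^128≡2602, 1579^256≡2174, 1579^512≡991, 1579^1024≡2715, 1579^2048≡1028
3024 = 2048 + 512 + 256 + 128 + 64 + 16, so 1579^3024 ≡ 1028·991·2174·2602·2973·1271 ≡ 270 (mod 3119)
2515·270 = 679050 ≡ 2227 (mod 3119)
2227 ≡ 2227 (mod 3119); signature holds.

genuine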